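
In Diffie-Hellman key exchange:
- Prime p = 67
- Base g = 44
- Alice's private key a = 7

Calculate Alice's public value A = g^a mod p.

Step 1: A = g^a mod p = 44^7 mod 67.
  44^1 mod 67 = 44
  44^2 mod 67 = (44 * 44) mod 67 = 60
  44^3 mod 67 = (60 * 44) mod 67 = 27
  44^4 mod 67 = (27 * 44) mod 67 = 49
  44^5 mod 67 = (49 * 44) mod 67 = 12
  44^6 mod 67 = (12 * 44) mod 67 = 59
  44^7 mod 67 = (59 * 44) mod 67 = 50
Result: A = 50.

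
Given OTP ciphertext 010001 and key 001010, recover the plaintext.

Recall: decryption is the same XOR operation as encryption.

Step 1: XOR ciphertext with key:
  Ciphertext: 010001
  Key:        001010
  XOR:        011011
Step 2: Plaintext = 011011 = 27 in decimal.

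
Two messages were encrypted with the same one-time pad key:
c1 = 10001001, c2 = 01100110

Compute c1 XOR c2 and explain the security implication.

Step 1: c1 XOR c2 = (m1 XOR k) XOR (m2 XOR k).
Step 2: By XOR associativity/commutativity: = m1 XOR m2 XOR k XOR k = m1 XOR m2.
Step 3: 10001001 XOR 01100110 = 11101111 = 239.
Step 4: The key cancels out! An attacker learns m1 XOR m2 = 239, revealing the relationship between plaintexts.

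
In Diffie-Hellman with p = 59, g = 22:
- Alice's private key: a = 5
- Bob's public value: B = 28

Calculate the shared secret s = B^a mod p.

Step 1: s = B^a mod p = 28^5 mod 59.
  28^1 mod 59 = 28
  28^2 mod 59 = (28 * 28) mod 59 = 17
  28^3 mod 59 = (17 * 28) mod 59 = 4
  28^4 mod 59 = (4 * 28) mod 59 = 53
  28^5 mod 59 = (53 * 28) mod 59 = 9
Result: shared secret = 9.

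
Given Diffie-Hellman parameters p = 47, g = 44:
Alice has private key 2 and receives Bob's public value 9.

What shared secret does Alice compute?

Step 1: s = B^a mod p = 9^2 mod 47.
  9^1 mod 47 = 9
  9^2 mod 47 = (9 * 9) mod 47 = 34
Result: shared secret = 34.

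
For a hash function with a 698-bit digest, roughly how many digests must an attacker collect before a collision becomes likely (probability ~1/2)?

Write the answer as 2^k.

Step 1: The birthday paradox gives collision probability ~50% after sqrt(2^n) = 2^(n/2) hashes.
Step 2: For 698-bit output: 2^(698/2) = 2^349.
Step 3: Approximately 2^349 hash computations needed.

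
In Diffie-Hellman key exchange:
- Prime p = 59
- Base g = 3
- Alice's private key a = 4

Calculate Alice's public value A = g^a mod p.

Step 1: A = g^a mod p = 3^4 mod 59.
  3^1 mod 59 = 3
  3^2 mod 59 = (3 * 3) mod 59 = 9
  3^3 mod 59 = (9 * 3) mod 59 = 27
  3^4 mod 59 = (27 * 3) mod 59 = 22
Result: A = 22.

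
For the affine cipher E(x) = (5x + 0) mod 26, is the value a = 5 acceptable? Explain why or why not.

Step 1: Compute gcd(5, 26).
Step 2: gcd(5, 26) = 1.
Since gcd = 1, 5 is coprime with 26, so it is a valid key.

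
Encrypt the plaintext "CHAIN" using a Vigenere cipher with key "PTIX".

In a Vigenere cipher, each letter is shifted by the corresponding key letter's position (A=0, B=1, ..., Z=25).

Step 1: Repeat key to match plaintext length:
  Plaintext: CHAIN
  Key:       PTIXP
Step 2: Encrypt each letter:
  C(2) + P(15) = (2+15) mod 26 = 17 = R
  H(7) + T(19) = (7+19) mod 26 = 0 = A
  A(0) + I(8) = (0+8) mod 26 = 8 = I
  I(8) + X(23) = (8+23) mod 26 = 5 = F
  N(13) + P(15) = (13+15) mod 26 = 2 = C
Ciphertext: RAIFC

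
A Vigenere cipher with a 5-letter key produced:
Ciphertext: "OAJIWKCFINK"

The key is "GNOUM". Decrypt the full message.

Step 1: Key 'GNOUM' has length 5. Extended key: GNOUMGNOUMG
Step 2: Decrypt each position:
  O(14) - G(6) = 8 = I
  A(0) - N(13) = 13 = N
  J(9) - O(14) = 21 = V
  I(8) - U(20) = 14 = O
  W(22) - M(12) = 10 = K
  K(10) - G(6) = 4 = E
  C(2) - N(13) = 15 = P
  F(5) - O(14) = 17 = R
  I(8) - U(20) = 14 = O
  N(13) - M(12) = 1 = B
  K(10) - G(6) = 4 = E
Plaintext: INVOKEPROBE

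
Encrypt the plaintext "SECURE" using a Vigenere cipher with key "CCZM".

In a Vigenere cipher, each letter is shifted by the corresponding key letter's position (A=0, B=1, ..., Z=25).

Step 1: Repeat key to match plaintext length:
  Plaintext: SECURE
  Key:       CCZMCC
Step 2: Encrypt each letter:
  S(18) + C(2) = (18+2) mod 26 = 20 = U
  E(4) + C(2) = (4+2) mod 26 = 6 = G
  C(2) + Z(25) = (2+25) mod 26 = 1 = B
  U(20) + M(12) = (20+12) mod 26 = 6 = G
  R(17) + C(2) = (17+2) mod 26 = 19 = T
  E(4) + C(2) = (4+2) mod 26 = 6 = G
Ciphertext: UGBGTG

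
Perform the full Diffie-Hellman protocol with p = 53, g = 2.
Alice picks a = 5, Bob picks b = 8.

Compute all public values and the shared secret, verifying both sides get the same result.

Step 1: A = g^a mod p = 2^5 mod 53 = 32.
Step 2: B = g^b mod p = 2^8 mod 53 = 44.
Step 3: Alice computes s = B^a mod p = 44^5 mod 53 = 46.
Step 4: Bob computes s = A^b mod p = 32^8 mod 53 = 46.
Both sides agree: shared secret = 46.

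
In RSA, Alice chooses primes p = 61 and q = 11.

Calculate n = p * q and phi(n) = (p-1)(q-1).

Step 1: n = p * q = 61 * 11 = 671.
Step 2: phi(n) = (p-1)(q-1) = 60 * 10 = 600.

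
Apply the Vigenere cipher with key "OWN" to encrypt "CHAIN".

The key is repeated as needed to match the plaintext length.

Step 1: Repeat key to match plaintext length:
  Plaintext: CHAIN
  Key:       OWNOW
Step 2: Encrypt each letter:
  C(2) + O(14) = (2+14) mod 26 = 16 = Q
  H(7) + W(22) = (7+22) mod 26 = 3 = D
  A(0) + N(13) = (0+13) mod 26 = 13 = N
  I(8) + O(14) = (8+14) mod 26 = 22 = W
  N(13) + W(22) = (13+22) mod 26 = 9 = J
Ciphertext: QDNWJ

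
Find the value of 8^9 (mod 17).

Step 1: Compute 8^9 mod 17 step by step, reducing modulo 17 at each step.
  8^1 mod 17 = 8
  8^2 mod 17 = (8 * 8) mod 17 = 13
  8^3 mod 17 = (13 * 8) mod 17 = 2
  8^4 mod 17 = (2 * 8) mod 17 = 16
  8^5 mod 17 = (16 * 8) mod 17 = 9
  8^6 mod 17 = (9 * 8) mod 17 = 4
  8^7 mod 17 = (4 * 8) mod 17 = 15
  8^8 mod 17 = (15 * 8) mod 17 = 1
  8^9 mod 17 = (1 * 8) mod 17 = 8
Step 2: Result = 8.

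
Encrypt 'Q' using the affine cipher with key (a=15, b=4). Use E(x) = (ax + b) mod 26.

Step 1: Convert 'Q' to number: x = 16.
Step 2: E(16) = (15 * 16 + 4) mod 26 = 244 mod 26 = 10.
Step 3: Convert 10 back to letter: K.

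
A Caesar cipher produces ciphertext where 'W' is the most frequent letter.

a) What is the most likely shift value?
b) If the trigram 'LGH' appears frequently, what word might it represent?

Step 1: In English, 'E' is the most frequent letter (12.7%).
Step 2: The most frequent ciphertext letter is 'W' (position 22).
Step 3: Shift = (22 - 4) mod 26 = 18.
Step 4: Decrypt 'LGH' by shifting back 18:
  L -> T
  G -> O
  H -> P
Step 5: 'LGH' decrypts to 'TOP'.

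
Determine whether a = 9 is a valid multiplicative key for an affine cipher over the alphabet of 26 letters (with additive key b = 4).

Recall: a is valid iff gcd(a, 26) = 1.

Step 1: Compute gcd(9, 26).
Step 2: gcd(9, 26) = 1.
Since gcd = 1, 9 is coprime with 26, so it is a valid key.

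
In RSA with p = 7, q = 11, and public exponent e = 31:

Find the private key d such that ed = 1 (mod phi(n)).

Step 1: n = 7 * 11 = 77.
Step 2: phi(n) = 6 * 10 = 60.
Step 3: Find d such that 31 * d = 1 (mod 60).
Step 4: d = 31^(-1) mod 60 = 31.
Verification: 31 * 31 = 961 = 16 * 60 + 1.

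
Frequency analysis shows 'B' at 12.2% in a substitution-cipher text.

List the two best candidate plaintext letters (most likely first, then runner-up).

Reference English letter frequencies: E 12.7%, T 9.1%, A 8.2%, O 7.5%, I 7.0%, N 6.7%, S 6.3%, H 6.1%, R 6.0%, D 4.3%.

Step 1: Observed frequency of 'B' is 12.2%.
Step 2: Compute distances to each reference frequency and sort:
  E (12.7%): difference = 0.5% <-- BEST
  T (9.1%): difference = 3.1% <-- RUNNER-UP
  A (8.2%): difference = 4.0%
  O (7.5%): difference = 4.7%
  I (7.0%): difference = 5.2%
Step 3: Most likely is 'E' (12.7%, diff 0.5%); second most likely is 'T' (9.1%, diff 3.1%).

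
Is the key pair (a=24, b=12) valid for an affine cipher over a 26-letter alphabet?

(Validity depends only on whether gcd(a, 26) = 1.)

Step 1: Compute gcd(24, 26).
Step 2: gcd(24, 26) = 2.
Since gcd = 2 != 1, 24 shares a common factor with 26, so it cannot be used.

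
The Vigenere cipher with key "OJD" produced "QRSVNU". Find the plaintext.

Step 1: Extend key: OJDOJD
Step 2: Decrypt each letter (c - k) mod 26:
  Q(16) - O(14) = (16-14) mod 26 = 2 = C
  R(17) - J(9) = (17-9) mod 26 = 8 = I
  S(18) - D(3) = (18-3) mod 26 = 15 = P
  V(21) - O(14) = (21-14) mod 26 = 7 = H
  N(13) - J(9) = (13-9) mod 26 = 4 = E
  U(20) - D(3) = (20-3) mod 26 = 17 = R
Plaintext: CIPHER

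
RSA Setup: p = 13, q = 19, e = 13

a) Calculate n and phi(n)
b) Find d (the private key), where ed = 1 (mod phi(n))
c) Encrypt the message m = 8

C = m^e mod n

Step 1: n = 13 * 19 = 247.
Step 2: phi(n) = (13-1)(19-1) = 12 * 18 = 216.
Step 3: Find d = 13^(-1) mod 216 = 133.
  Verify: 13 * 133 = 1729 = 1 (mod 216).
Step 4: C = 8^13 mod 247 = 8.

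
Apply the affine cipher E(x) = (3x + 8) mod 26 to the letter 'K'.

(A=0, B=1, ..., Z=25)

Step 1: Convert 'K' to number: x = 10.
Step 2: E(10) = (3 * 10 + 8) mod 26 = 38 mod 26 = 12.
Step 3: Convert 12 back to letter: M.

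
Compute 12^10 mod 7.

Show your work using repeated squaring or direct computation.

Step 1: Compute 12^10 mod 7 step by step, reducing modulo 7 at each step.
  12^1 mod 7 = 5
  12^2 mod 7 = (5 * 12) mod 7 = 4
  12^3 mod 7 = (4 * 12) mod 7 = 6
  12^4 mod 7 = (6 * 12) mod 7 = 2
  12^5 mod 7 = (2 * 12) mod 7 = 3
  12^6 mod 7 = (3 * 12) mod 7 = 1
  12^7 mod 7 = (1 * 12) mod 7 = 5
  12^8 mod 7 = (5 * 12) mod 7 = 4
  12^9 mod 7 = (4 * 12) mod 7 = 6
  12^10 mod 7 = (6 * 12) mod 7 = 2
Step 2: Result = 2.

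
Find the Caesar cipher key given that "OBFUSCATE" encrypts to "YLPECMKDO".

Step 1: Compare first letters: O (position 14) -> Y (position 24).
Step 2: Shift = (24 - 14) mod 26 = 10.
The shift value is 10.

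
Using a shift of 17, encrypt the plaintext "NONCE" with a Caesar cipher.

Step 1: For each letter, shift forward by 17 positions (mod 26).
  N (position 13) -> position (13+17) mod 26 = 4 -> E
  O (position 14) -> position (14+17) mod 26 = 5 -> F
  N (position 13) -> position (13+17) mod 26 = 4 -> E
  C (position 2) -> position (2+17) mod 26 = 19 -> T
  E (position 4) -> position (4+17) mod 26 = 21 -> V
Result: EFETV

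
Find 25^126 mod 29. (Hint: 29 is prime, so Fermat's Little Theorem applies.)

Step 1: Since 29 is prime, by Fermat's Little Theorem: 25^28 = 1 (mod 29).
Step 2: Reduce exponent: 126 mod 28 = 14.
Step 3: So 25^126 = 25^14 (mod 29).
Step 4: 25^14 mod 29 = 1.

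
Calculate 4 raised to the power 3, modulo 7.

Step 1: Compute 4^3 mod 7 step by step, reducing modulo 7 at each step.
  4^1 mod 7 = 4
  4^2 mod 7 = (4 * 4) mod 7 = 2
  4^3 mod 7 = (2 * 4) mod 7 = 1
Step 2: Result = 1.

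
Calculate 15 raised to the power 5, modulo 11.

Step 1: Compute 15^5 mod 11 step by step, reducing modulo 11 at each step.
  15^1 mod 11 = 4
  15^2 mod 11 = (4 * 15) mod 11 = 5
  15^3 mod 11 = (5 * 15) mod 11 = 9
  15^4 mod 11 = (9 * 15) mod 11 = 3
  15^5 mod 11 = (3 * 15) mod 11 = 1
Step 2: Result = 1.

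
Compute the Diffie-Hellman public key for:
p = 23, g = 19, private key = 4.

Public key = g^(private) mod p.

Step 1: A = g^a mod p = 19^4 mod 23.
  19^1 mod 23 = 19
  19^2 mod 23 = (19 * 19) mod 23 = 16
  19^3 mod 23 = (16 * 19) mod 23 = 5
  19^4 mod 23 = (5 * 19) mod 23 = 3
Result: A = 3.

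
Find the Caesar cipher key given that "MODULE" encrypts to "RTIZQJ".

Step 1: Compare first letters: M (position 12) -> R (position 17).
Step 2: Shift = (17 - 12) mod 26 = 5.
The shift value is 5.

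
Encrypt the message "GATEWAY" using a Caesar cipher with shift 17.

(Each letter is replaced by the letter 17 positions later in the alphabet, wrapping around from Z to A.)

Step 1: For each letter, shift forward by 17 positions (mod 26).
  G (position 6) -> position (6+17) mod 26 = 23 -> X
  A (position 0) -> position (0+17) mod 26 = 17 -> R
  T (position 19) -> position (19+17) mod 26 = 10 -> K
  E (position 4) -> position (4+17) mod 26 = 21 -> V
  W (position 22) -> position (22+17) mod 26 = 13 -> N
  A (position 0) -> position (0+17) mod 26 = 17 -> R
  Y (position 24) -> position (24+17) mod 26 = 15 -> P
Result: XRKVNRP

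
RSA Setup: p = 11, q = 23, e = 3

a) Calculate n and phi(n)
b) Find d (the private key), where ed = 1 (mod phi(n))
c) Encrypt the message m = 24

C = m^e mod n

Step 1: n = 11 * 23 = 253.
Step 2: phi(n) = (11-1)(23-1) = 10 * 22 = 220.
Step 3: Find d = 3^(-1) mod 220 = 147.
  Verify: 3 * 147 = 441 = 1 (mod 220).
Step 4: C = 24^3 mod 253 = 162.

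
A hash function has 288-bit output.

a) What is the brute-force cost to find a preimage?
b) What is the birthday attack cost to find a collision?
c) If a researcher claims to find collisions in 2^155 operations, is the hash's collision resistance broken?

Step 1: Preimage resistance requires brute-force of 2^288 operations.
Step 2: Collision resistance (birthday bound) = 2^(288/2) = 2^144.
Step 3: The claimed attack costs 2^155 operations.
Step 4: Since 2^155 >= 2^144, the claimed attack is no faster than the generic birthday attack, so this does not break collision resistance.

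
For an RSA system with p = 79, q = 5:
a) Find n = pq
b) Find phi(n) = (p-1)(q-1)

Step 1: n = p * q = 79 * 5 = 395.
Step 2: phi(n) = (p-1)(q-1) = 78 * 4 = 312.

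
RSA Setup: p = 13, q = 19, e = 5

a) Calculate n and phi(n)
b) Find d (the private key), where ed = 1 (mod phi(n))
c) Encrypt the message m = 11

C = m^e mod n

Step 1: n = 13 * 19 = 247.
Step 2: phi(n) = (13-1)(19-1) = 12 * 18 = 216.
Step 3: Find d = 5^(-1) mod 216 = 173.
  Verify: 5 * 173 = 865 = 1 (mod 216).
Step 4: C = 11^5 mod 247 = 7.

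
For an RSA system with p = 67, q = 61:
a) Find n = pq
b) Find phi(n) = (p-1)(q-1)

Step 1: n = p * q = 67 * 61 = 4087.
Step 2: phi(n) = (p-1)(q-1) = 66 * 60 = 3960.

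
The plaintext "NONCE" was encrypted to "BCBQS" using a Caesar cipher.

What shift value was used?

Step 1: Compare first letters: N (position 13) -> B (position 1).
Step 2: Shift = (1 - 13) mod 26 = 14.
The shift value is 14.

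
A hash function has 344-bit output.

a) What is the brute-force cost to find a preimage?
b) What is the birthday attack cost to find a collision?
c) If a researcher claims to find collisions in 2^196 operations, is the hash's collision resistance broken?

Step 1: Preimage resistance requires brute-force of 2^344 operations.
Step 2: Collision resistance (birthday bound) = 2^(344/2) = 2^172.
Step 3: The claimed attack costs 2^196 operations.
Step 4: Since 2^196 >= 2^172, the claimed attack is no faster than the generic birthday attack, so this does not break collision resistance.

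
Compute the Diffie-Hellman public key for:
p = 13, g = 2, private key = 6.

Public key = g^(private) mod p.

Step 1: A = g^a mod p = 2^6 mod 13.
  2^1 mod 13 = 2
  2^2 mod 13 = (2 * 2) mod 13 = 4
  2^3 mod 13 = (4 * 2) mod 13 = 8
  2^4 mod 13 = (8 * 2) mod 13 = 3
  2^5 mod 13 = (3 * 2) mod 13 = 6
  2^6 mod 13 = (6 * 2) mod 13 = 12
Result: A = 12.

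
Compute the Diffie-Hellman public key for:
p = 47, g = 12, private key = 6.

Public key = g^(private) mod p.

Step 1: A = g^a mod p = 12^6 mod 47.
  12^1 mod 47 = 12
  12^2 mod 47 = (12 * 12) mod 47 = 3
  12^3 mod 47 = (3 * 12) mod 47 = 36
  12^4 mod 47 = (36 * 12) mod 47 = 9
  12^5 mod 47 = (9 * 12) mod 47 = 14
  12^6 mod 47 = (14 * 12) mod 47 = 27
Result: A = 27.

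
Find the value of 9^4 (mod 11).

Step 1: Compute 9^4 mod 11 step by step, reducing modulo 11 at each step.
  9^1 mod 11 = 9
  9^2 mod 11 = (9 * 9) mod 11 = 4
  9^3 mod 11 = (4 * 9) mod 11 = 3
  9^4 mod 11 = (3 * 9) mod 11 = 5
Step 2: Result = 5.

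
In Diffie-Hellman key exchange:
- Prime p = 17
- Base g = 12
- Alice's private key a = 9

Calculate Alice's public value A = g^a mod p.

Step 1: A = g^a mod p = 12^9 mod 17.
  12^1 mod 17 = 12
  12^2 mod 17 = (12 * 12) mod 17 = 8
  12^3 mod 17 = (8 * 12) mod 17 = 11
  12^4 mod 17 = (11 * 12) mod 17 = 13
  12^5 mod 17 = (13 * 12) mod 17 = 3
  12^6 mod 17 = (3 * 12) mod 17 = 2
  12^7 mod 17 = (2 * 12) mod 17 = 7
  12^8 mod 17 = (7 * 12) mod 17 = 16
  12^9 mod 17 = (16 * 12) mod 17 = 5
Result: A = 5.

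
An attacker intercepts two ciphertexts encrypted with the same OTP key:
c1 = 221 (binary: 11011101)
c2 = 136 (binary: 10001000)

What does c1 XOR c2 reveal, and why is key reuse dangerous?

Step 1: c1 XOR c2 = (m1 XOR k) XOR (m2 XOR k).
Step 2: By XOR associativity/commutativity: = m1 XOR m2 XOR k XOR k = m1 XOR m2.
Step 3: 11011101 XOR 10001000 = 01010101 = 85.
Step 4: The key cancels out! An attacker learns m1 XOR m2 = 85, revealing the relationship between plaintexts.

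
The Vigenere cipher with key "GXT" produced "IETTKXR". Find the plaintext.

Step 1: Extend key: GXTGXTG
Step 2: Decrypt each letter (c - k) mod 26:
  I(8) - G(6) = (8-6) mod 26 = 2 = C
  E(4) - X(23) = (4-23) mod 26 = 7 = H
  T(19) - T(19) = (19-19) mod 26 = 0 = A
  T(19) - G(6) = (19-6) mod 26 = 13 = N
  K(10) - X(23) = (10-23) mod 26 = 13 = N
  X(23) - T(19) = (23-19) mod 26 = 4 = E
  R(17) - G(6) = (17-6) mod 26 = 11 = L
Plaintext: CHANNEL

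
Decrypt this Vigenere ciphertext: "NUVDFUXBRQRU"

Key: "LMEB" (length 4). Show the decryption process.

Step 1: Key 'LMEB' has length 4. Extended key: LMEBLMEBLMEB
Step 2: Decrypt each position:
  N(13) - L(11) = 2 = C
  U(20) - M(12) = 8 = I
  V(21) - E(4) = 17 = R
  D(3) - B(1) = 2 = C
  F(5) - L(11) = 20 = U
  U(20) - M(12) = 8 = I
  X(23) - E(4) = 19 = T
  B(1) - B(1) = 0 = A
  R(17) - L(11) = 6 = G
  Q(16) - M(12) = 4 = E
  R(17) - E(4) = 13 = N
  U(20) - B(1) = 19 = T
Plaintext: CIRCUITAGENT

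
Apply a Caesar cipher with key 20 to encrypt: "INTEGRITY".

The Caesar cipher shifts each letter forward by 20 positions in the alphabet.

Step 1: For each letter, shift forward by 20 positions (mod 26).
  I (position 8) -> position (8+20) mod 26 = 2 -> C
  N (position 13) -> position (13+20) mod 26 = 7 -> H
  T (position 19) -> position (19+20) mod 26 = 13 -> N
  E (position 4) -> position (4+20) mod 26 = 24 -> Y
  G (position 6) -> position (6+20) mod 26 = 0 -> A
  R (position 17) -> position (17+20) mod 26 = 11 -> L
  I (position 8) -> position (8+20) mod 26 = 2 -> C
  T (position 19) -> position (19+20) mod 26 = 13 -> N
  Y (position 24) -> position (24+20) mod 26 = 18 -> S
Result: CHNYALCNS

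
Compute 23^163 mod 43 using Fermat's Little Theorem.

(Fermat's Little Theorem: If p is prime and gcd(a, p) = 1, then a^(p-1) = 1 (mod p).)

Step 1: Since 43 is prime, by Fermat's Little Theorem: 23^42 = 1 (mod 43).
Step 2: Reduce exponent: 163 mod 42 = 37.
Step 3: So 23^163 = 23^37 (mod 43).
Step 4: 23^37 mod 43 = 38.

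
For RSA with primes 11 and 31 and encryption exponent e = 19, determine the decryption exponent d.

Step 1: n = 11 * 31 = 341.
Step 2: phi(n) = 10 * 30 = 300.
Step 3: Find d such that 19 * d = 1 (mod 300).
Step 4: d = 19^(-1) mod 300 = 79.
Verification: 19 * 79 = 1501 = 5 * 300 + 1.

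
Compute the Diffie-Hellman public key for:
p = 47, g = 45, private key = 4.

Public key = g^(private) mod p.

Step 1: A = g^a mod p = 45^4 mod 47.
  45^1 mod 47 = 45
  45^2 mod 47 = (45 * 45) mod 47 = 4
  45^3 mod 47 = (4 * 45) mod 47 = 39
  45^4 mod 47 = (39 * 45) mod 47 = 16
Result: A = 16.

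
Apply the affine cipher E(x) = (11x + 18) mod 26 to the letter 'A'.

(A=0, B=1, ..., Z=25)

Step 1: Convert 'A' to number: x = 0.
Step 2: E(0) = (11 * 0 + 18) mod 26 = 18 mod 26 = 18.
Step 3: Convert 18 back to letter: S.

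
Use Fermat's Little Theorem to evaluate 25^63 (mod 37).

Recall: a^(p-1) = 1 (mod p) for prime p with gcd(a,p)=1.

Step 1: Since 37 is prime, by Fermat's Little Theorem: 25^36 = 1 (mod 37).
Step 2: Reduce exponent: 63 mod 36 = 27.
Step 3: So 25^63 = 25^27 (mod 37).
Step 4: 25^27 mod 37 = 36.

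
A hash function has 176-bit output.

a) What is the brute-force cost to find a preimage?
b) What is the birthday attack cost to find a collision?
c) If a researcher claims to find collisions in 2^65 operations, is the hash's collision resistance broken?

Step 1: Preimage resistance requires brute-force of 2^176 operations.
Step 2: Collision resistance (birthday bound) = 2^(176/2) = 2^88.
Step 3: The claimed attack costs 2^65 operations.
Step 4: Since 2^65 < 2^88, the claimed attack beats the generic birthday bound, so collision resistance is broken.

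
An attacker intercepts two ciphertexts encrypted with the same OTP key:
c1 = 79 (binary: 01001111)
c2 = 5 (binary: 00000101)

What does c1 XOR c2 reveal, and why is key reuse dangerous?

Step 1: c1 XOR c2 = (m1 XOR k) XOR (m2 XOR k).
Step 2: By XOR associativity/commutativity: = m1 XOR m2 XOR k XOR k = m1 XOR m2.
Step 3: 01001111 XOR 00000101 = 01001010 = 74.
Step 4: The key cancels out! An attacker learns m1 XOR m2 = 74, revealing the relationship between plaintexts.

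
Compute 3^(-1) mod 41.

Step 1: We need x such that 3 * x = 1 (mod 41).
Step 2: Using the extended Euclidean algorithm or trial:
  3 * 14 = 42 = 1 * 41 + 1.
Step 3: Since 42 mod 41 = 1, the inverse is x = 14.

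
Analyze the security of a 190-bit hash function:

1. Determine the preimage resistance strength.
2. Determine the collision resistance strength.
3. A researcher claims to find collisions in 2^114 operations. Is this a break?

Step 1: Preimage resistance requires brute-force of 2^190 operations.
Step 2: Collision resistance (birthday bound) = 2^(190/2) = 2^95.
Step 3: The claimed attack costs 2^114 operations.
Step 4: Since 2^114 >= 2^95, the claimed attack is no faster than the generic birthday attack, so this does not break collision resistance.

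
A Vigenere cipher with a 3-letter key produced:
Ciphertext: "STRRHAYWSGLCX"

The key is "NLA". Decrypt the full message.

Step 1: Key 'NLA' has length 3. Extended key: NLANLANLANLAN
Step 2: Decrypt each position:
  S(18) - N(13) = 5 = F
  T(19) - L(11) = 8 = I
  R(17) - A(0) = 17 = R
  R(17) - N(13) = 4 = E
  H(7) - L(11) = 22 = W
  A(0) - A(0) = 0 = A
  Y(24) - N(13) = 11 = L
  W(22) - L(11) = 11 = L
  S(18) - A(0) = 18 = S
  G(6) - N(13) = 19 = T
  L(11) - L(11) = 0 = A
  C(2) - A(0) = 2 = C
  X(23) - N(13) = 10 = K
Plaintext: FIREWALLSTACK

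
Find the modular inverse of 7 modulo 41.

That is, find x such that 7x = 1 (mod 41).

Step 1: We need x such that 7 * x = 1 (mod 41).
Step 2: Using the extended Euclidean algorithm or trial:
  7 * 6 = 42 = 1 * 41 + 1.
Step 3: Since 42 mod 41 = 1, the inverse is x = 6.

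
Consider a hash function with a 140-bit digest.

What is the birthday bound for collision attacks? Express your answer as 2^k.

Step 1: The birthday paradox gives collision probability ~50% after sqrt(2^n) = 2^(n/2) hashes.
Step 2: For 140-bit output: 2^(140/2) = 2^70.
Step 3: Approximately 2^70 hash computations needed.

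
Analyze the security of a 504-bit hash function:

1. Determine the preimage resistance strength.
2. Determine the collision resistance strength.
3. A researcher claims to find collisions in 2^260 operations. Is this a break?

Step 1: Preimage resistance requires brute-force of 2^504 operations.
Step 2: Collision resistance (birthday bound) = 2^(504/2) = 2^252.
Step 3: The claimed attack costs 2^260 operations.
Step 4: Since 2^260 >= 2^252, the claimed attack is no faster than the generic birthday attack, so this does not break collision resistance.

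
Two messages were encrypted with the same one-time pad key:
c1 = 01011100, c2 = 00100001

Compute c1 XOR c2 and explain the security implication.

Step 1: c1 XOR c2 = (m1 XOR k) XOR (m2 XOR k).
Step 2: By XOR associativity/commutativity: = m1 XOR m2 XOR k XOR k = m1 XOR m2.
Step 3: 01011100 XOR 00100001 = 01111101 = 125.
Step 4: The key cancels out! An attacker learns m1 XOR m2 = 125, revealing the relationship between plaintexts.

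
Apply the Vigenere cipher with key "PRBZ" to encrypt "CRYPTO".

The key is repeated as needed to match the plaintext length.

Step 1: Repeat key to match plaintext length:
  Plaintext: CRYPTO
  Key:       PRBZPR
Step 2: Encrypt each letter:
  C(2) + P(15) = (2+15) mod 26 = 17 = R
  R(17) + R(17) = (17+17) mod 26 = 8 = I
  Y(24) + B(1) = (24+1) mod 26 = 25 = Z
  P(15) + Z(25) = (15+25) mod 26 = 14 = O
  T(19) + P(15) = (19+15) mod 26 = 8 = I
  O(14) + R(17) = (14+17) mod 26 = 5 = F
Ciphertext: RIZOIF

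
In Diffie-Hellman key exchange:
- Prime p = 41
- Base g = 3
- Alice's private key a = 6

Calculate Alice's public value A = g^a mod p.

Step 1: A = g^a mod p = 3^6 mod 41.
  3^1 mod 41 = 3
  3^2 mod 41 = (3 * 3) mod 41 = 9
  3^3 mod 41 = (9 * 3) mod 41 = 27
  3^4 mod 41 = (27 * 3) mod 41 = 40
  3^5 mod 41 = (40 * 3) mod 41 = 38
  3^6 mod 41 = (38 * 3) mod 41 = 32
Result: A = 32.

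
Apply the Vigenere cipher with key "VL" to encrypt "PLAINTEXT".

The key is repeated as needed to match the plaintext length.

Step 1: Repeat key to match plaintext length:
  Plaintext: PLAINTEXT
  Key:       VLVLVLVLV
Step 2: Encrypt each letter:
  P(15) + V(21) = (15+21) mod 26 = 10 = K
  L(11) + L(11) = (11+11) mod 26 = 22 = W
  A(0) + V(21) = (0+21) mod 26 = 21 = V
  I(8) + L(11) = (8+11) mod 26 = 19 = T
  N(13) + V(21) = (13+21) mod 26 = 8 = I
  T(19) + L(11) = (19+11) mod 26 = 4 = E
  E(4) + V(21) = (4+21) mod 26 = 25 = Z
  X(23) + L(11) = (23+11) mod 26 = 8 = I
  T(19) + V(21) = (19+21) mod 26 = 14 = O
Ciphertext: KWVTIEZIO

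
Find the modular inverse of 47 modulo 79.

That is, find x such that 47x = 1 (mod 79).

Step 1: We need x such that 47 * x = 1 (mod 79).
Step 2: Using the extended Euclidean algorithm or trial:
  47 * 37 = 1739 = 22 * 79 + 1.
Step 3: Since 1739 mod 79 = 1, the inverse is x = 37.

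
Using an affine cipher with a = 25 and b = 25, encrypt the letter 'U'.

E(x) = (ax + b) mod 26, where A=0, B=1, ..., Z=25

Step 1: Convert 'U' to number: x = 20.
Step 2: E(20) = (25 * 20 + 25) mod 26 = 525 mod 26 = 5.
Step 3: Convert 5 back to letter: F.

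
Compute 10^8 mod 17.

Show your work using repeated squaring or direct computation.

Step 1: Compute 10^8 mod 17 step by step, reducing modulo 17 at each step.
  10^1 mod 17 = 10
  10^2 mod 17 = (10 * 10) mod 17 = 15
  10^3 mod 17 = (15 * 10) mod 17 = 14
  10^4 mod 17 = (14 * 10) mod 17 = 4
  10^5 mod 17 = (4 * 10) mod 17 = 6
  10^6 mod 17 = (6 * 10) mod 17 = 9
  10^7 mod 17 = (9 * 10) mod 17 = 5
  10^8 mod 17 = (5 * 10) mod 17 = 16
Step 2: Result = 16.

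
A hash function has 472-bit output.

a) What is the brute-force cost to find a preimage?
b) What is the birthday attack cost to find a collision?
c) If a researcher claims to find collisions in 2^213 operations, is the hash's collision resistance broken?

Step 1: Preimage resistance requires brute-force of 2^472 operations.
Step 2: Collision resistance (birthday bound) = 2^(472/2) = 2^236.
Step 3: The claimed attack costs 2^213 operations.
Step 4: Since 2^213 < 2^236, the claimed attack beats the generic birthday bound, so collision resistance is broken.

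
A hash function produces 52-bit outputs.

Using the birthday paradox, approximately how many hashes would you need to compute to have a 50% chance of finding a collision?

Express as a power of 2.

Step 1: The birthday paradox gives collision probability ~50% after sqrt(2^n) = 2^(n/2) hashes.
Step 2: For 52-bit output: 2^(52/2) = 2^26.
Step 3: Approximately 2^26 hash computations needed.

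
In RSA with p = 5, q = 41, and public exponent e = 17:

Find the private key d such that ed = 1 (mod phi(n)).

Step 1: n = 5 * 41 = 205.
Step 2: phi(n) = 4 * 40 = 160.
Step 3: Find d such that 17 * d = 1 (mod 160).
Step 4: d = 17^(-1) mod 160 = 113.
Verification: 17 * 113 = 1921 = 12 * 160 + 1.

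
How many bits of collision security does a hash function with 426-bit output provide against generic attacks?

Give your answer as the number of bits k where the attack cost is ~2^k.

Step 1: The hash has a 426-bit output.
Step 2: Collision resistance means it should be infeasible to find any x != y with h(x) = h(y).
By the birthday bound, a generic collision search succeeds after about sqrt(2^426) = 2^(426/2) = 2^213 evaluations.
Step 3: Security level = 213 bits.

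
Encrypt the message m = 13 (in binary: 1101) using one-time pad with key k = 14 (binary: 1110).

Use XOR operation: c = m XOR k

Step 1: Write out the XOR operation bit by bit:
  Message: 1101
  Key:     1110
  XOR:     0011
Step 2: Convert to decimal: 0011 = 3.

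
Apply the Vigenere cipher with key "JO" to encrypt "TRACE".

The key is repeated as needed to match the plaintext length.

Step 1: Repeat key to match plaintext length:
  Plaintext: TRACE
  Key:       JOJOJ
Step 2: Encrypt each letter:
  T(19) + J(9) = (19+9) mod 26 = 2 = C
  R(17) + O(14) = (17+14) mod 26 = 5 = F
  A(0) + J(9) = (0+9) mod 26 = 9 = J
  C(2) + O(14) = (2+14) mod 26 = 16 = Q
  E(4) + J(9) = (4+9) mod 26 = 13 = N
Ciphertext: CFJQN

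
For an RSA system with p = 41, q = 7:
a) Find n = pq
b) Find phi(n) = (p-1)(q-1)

Step 1: n = p * q = 41 * 7 = 287.
Step 2: phi(n) = (p-1)(q-1) = 40 * 6 = 240.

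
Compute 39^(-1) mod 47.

Step 1: We need x such that 39 * x = 1 (mod 47).
Step 2: Using the extended Euclidean algorithm or trial:
  39 * 41 = 1599 = 34 * 47 + 1.
Step 3: Since 1599 mod 47 = 1, the inverse is x = 41.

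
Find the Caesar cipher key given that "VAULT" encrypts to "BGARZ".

Step 1: Compare first letters: V (position 21) -> B (position 1).
Step 2: Shift = (1 - 21) mod 26 = 6.
The shift value is 6.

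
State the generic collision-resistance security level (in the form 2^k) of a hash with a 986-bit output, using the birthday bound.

Step 1: The birthday paradox gives collision probability ~50% after sqrt(2^n) = 2^(n/2) hashes.
Step 2: For 986-bit output: 2^(986/2) = 2^493.
Step 3: Approximately 2^493 hash computations needed.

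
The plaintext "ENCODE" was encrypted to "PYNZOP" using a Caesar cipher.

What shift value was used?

Step 1: Compare first letters: E (position 4) -> P (position 15).
Step 2: Shift = (15 - 4) mod 26 = 11.
The shift value is 11.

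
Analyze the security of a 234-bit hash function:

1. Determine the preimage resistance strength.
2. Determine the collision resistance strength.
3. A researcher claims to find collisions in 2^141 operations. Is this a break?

Step 1: Preimage resistance requires brute-force of 2^234 operations.
Step 2: Collision resistance (birthday bound) = 2^(234/2) = 2^117.
Step 3: The claimed attack costs 2^141 operations.
Step 4: Since 2^141 >= 2^117, the claimed attack is no faster than the generic birthday attack, so this does not break collision resistance.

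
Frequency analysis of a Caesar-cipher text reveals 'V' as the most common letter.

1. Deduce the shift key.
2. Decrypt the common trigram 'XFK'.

Step 1: In English, 'E' is the most frequent letter (12.7%).
Step 2: The most frequent ciphertext letter is 'V' (position 21).
Step 3: Shift = (21 - 4) mod 26 = 17.
Step 4: Decrypt 'XFK' by shifting back 17:
  X -> G
  F -> O
  K -> T
Step 5: 'XFK' decrypts to 'GOT'.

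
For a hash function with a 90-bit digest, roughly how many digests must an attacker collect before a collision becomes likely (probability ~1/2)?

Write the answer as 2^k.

Step 1: The birthday paradox gives collision probability ~50% after sqrt(2^n) = 2^(n/2) hashes.
Step 2: For 90-bit output: 2^(90/2) = 2^45.
Step 3: Approximately 2^45 hash computations needed.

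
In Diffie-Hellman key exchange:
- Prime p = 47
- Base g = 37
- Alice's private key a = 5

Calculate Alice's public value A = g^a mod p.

Step 1: A = g^a mod p = 37^5 mod 47.
  37^1 mod 47 = 37
  37^2 mod 47 = (37 * 37) mod 47 = 6
  37^3 mod 47 = (6 * 37) mod 47 = 34
  37^4 mod 47 = (34 * 37) mod 47 = 36
  37^5 mod 47 = (36 * 37) mod 47 = 16
Result: A = 16.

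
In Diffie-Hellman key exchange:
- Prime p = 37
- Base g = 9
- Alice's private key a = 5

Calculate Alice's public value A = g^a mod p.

Step 1: A = g^a mod p = 9^5 mod 37.
  9^1 mod 37 = 9
  9^2 mod 37 = (9 * 9) mod 37 = 7
  9^3 mod 37 = (7 * 9) mod 37 = 26
  9^4 mod 37 = (26 * 9) mod 37 = 12
  9^5 mod 37 = (12 * 9) mod 37 = 34
Result: A = 34.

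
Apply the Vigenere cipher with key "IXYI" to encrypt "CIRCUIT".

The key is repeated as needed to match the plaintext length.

Step 1: Repeat key to match plaintext length:
  Plaintext: CIRCUIT
  Key:       IXYIIXY
Step 2: Encrypt each letter:
  C(2) + I(8) = (2+8) mod 26 = 10 = K
  I(8) + X(23) = (8+23) mod 26 = 5 = F
  R(17) + Y(24) = (17+24) mod 26 = 15 = P
  C(2) + I(8) = (2+8) mod 26 = 10 = K
  U(20) + I(8) = (20+8) mod 26 = 2 = C
  I(8) + X(23) = (8+23) mod 26 = 5 = F
  T(19) + Y(24) = (19+24) mod 26 = 17 = R
Ciphertext: KFPKCFR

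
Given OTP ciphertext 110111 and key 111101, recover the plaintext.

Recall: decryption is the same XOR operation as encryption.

Step 1: XOR ciphertext with key:
  Ciphertext: 110111
  Key:        111101
  XOR:        001010
Step 2: Plaintext = 001010 = 10 in decimal.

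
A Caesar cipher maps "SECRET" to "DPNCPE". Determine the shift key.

Step 1: Compare first letters: S (position 18) -> D (position 3).
Step 2: Shift = (3 - 18) mod 26 = 11.
The shift value is 11.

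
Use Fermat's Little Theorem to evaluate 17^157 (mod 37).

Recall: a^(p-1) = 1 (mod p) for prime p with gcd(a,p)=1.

Step 1: Since 37 is prime, by Fermat's Little Theorem: 17^36 = 1 (mod 37).
Step 2: Reduce exponent: 157 mod 36 = 13.
Step 3: So 17^157 = 17^13 (mod 37).
Step 4: 17^13 mod 37 = 35.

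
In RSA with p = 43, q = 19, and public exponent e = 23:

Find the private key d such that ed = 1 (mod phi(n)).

Step 1: n = 43 * 19 = 817.
Step 2: phi(n) = 42 * 18 = 756.
Step 3: Find d such that 23 * d = 1 (mod 756).
Step 4: d = 23^(-1) mod 756 = 263.
Verification: 23 * 263 = 6049 = 8 * 756 + 1.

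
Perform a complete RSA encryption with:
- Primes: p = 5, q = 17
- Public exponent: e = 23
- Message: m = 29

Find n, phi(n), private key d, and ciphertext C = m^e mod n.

Step 1: n = 5 * 17 = 85.
Step 2: phi(n) = (5-1)(17-1) = 4 * 16 = 64.
Step 3: Find d = 23^(-1) mod 64 = 39.
  Verify: 23 * 39 = 897 = 1 (mod 64).
Step 4: C = 29^23 mod 85 = 24.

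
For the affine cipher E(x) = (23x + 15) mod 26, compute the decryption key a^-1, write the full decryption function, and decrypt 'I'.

Step 1: Find a^-1, the modular inverse of 23 mod 26.
Step 2: We need 23 * a^-1 = 1 (mod 26).
Step 3: 23 * 17 = 391 = 15 * 26 + 1, so a^-1 = 17.
Step 4: D(y) = 17(y - 15) mod 26.
Step 5: Apply to 'I' (y = 8): D(8) = 17 * (8 - 15) mod 26 = 17 * -7 mod 26 = 11 -> 'L'.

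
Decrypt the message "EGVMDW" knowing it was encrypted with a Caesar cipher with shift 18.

Step 1: Reverse the shift by subtracting 18 from each letter position.
  E (position 4) -> position (4-18) mod 26 = 12 -> M
  G (position 6) -> position (6-18) mod 26 = 14 -> O
  V (position 21) -> position (21-18) mod 26 = 3 -> D
  M (position 12) -> position (12-18) mod 26 = 20 -> U
  D (position 3) -> position (3-18) mod 26 = 11 -> L
  W (position 22) -> position (22-18) mod 26 = 4 -> E
Decrypted message: MODULE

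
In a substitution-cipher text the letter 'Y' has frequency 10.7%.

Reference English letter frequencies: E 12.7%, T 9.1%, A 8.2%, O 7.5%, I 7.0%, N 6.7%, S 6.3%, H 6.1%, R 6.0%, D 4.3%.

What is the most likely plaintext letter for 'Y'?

Step 1: The observed frequency is 10.7%.
Step 2: Compare with English frequencies:
  E: 12.7% (difference: 2.0%)
  T: 9.1% (difference: 1.6%) <-- closest
  A: 8.2% (difference: 2.5%)
  O: 7.5% (difference: 3.2%)
  I: 7.0% (difference: 3.7%)
  N: 6.7% (difference: 4.0%)
  S: 6.3% (difference: 4.4%)
  H: 6.1% (difference: 4.6%)
  R: 6.0% (difference: 4.7%)
  D: 4.3% (difference: 6.4%)
Step 3: 'Y' most likely represents 'T' (frequency 9.1%).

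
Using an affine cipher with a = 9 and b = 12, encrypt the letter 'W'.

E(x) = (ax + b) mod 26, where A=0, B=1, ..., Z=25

Step 1: Convert 'W' to number: x = 22.
Step 2: E(22) = (9 * 22 + 12) mod 26 = 210 mod 26 = 2.
Step 3: Convert 2 back to letter: C.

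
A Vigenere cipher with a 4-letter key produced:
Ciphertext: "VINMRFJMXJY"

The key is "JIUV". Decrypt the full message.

Step 1: Key 'JIUV' has length 4. Extended key: JIUVJIUVJIU
Step 2: Decrypt each position:
  V(21) - J(9) = 12 = M
  I(8) - I(8) = 0 = A
  N(13) - U(20) = 19 = T
  M(12) - V(21) = 17 = R
  R(17) - J(9) = 8 = I
  F(5) - I(8) = 23 = X
  J(9) - U(20) = 15 = P
  M(12) - V(21) = 17 = R
  X(23) - J(9) = 14 = O
  J(9) - I(8) = 1 = B
  Y(24) - U(20) = 4 = E
Plaintext: MATRIXPROBE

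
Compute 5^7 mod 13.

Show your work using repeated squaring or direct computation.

Step 1: Compute 5^7 mod 13 step by step, reducing modulo 13 at each step.
  5^1 mod 13 = 5
  5^2 mod 13 = (5 * 5) mod 13 = 12
  5^3 mod 13 = (12 * 5) mod 13 = 8
  5^4 mod 13 = (8 * 5) mod 13 = 1
  5^5 mod 13 = (1 * 5) mod 13 = 5
  5^6 mod 13 = (5 * 5) mod 13 = 12
  5^7 mod 13 = (12 * 5) mod 13 = 8
Step 2: Result = 8.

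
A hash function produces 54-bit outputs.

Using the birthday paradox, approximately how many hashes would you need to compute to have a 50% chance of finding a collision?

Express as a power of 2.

Step 1: The birthday paradox gives collision probability ~50% after sqrt(2^n) = 2^(n/2) hashes.
Step 2: For 54-bit output: 2^(54/2) = 2^27.
Step 3: Approximately 2^27 hash computations needed.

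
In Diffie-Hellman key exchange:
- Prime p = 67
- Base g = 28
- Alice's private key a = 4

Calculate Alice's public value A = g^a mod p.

Step 1: A = g^a mod p = 28^4 mod 67.
  28^1 mod 67 = 28
  28^2 mod 67 = (28 * 28) mod 67 = 47
  28^3 mod 67 = (47 * 28) mod 67 = 43
  28^4 mod 67 = (43 * 28) mod 67 = 65
Result: A = 65.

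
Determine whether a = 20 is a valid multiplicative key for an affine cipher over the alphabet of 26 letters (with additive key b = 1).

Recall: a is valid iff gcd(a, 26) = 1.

Step 1: Compute gcd(20, 26).
Step 2: gcd(20, 26) = 2.
Since gcd = 2 != 1, 20 shares a common factor with 26, so it cannot be used.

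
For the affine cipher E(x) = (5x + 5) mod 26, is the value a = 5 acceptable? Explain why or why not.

Step 1: Compute gcd(5, 26).
Step 2: gcd(5, 26) = 1.
Since gcd = 1, 5 is coprime with 26, so it is a valid key.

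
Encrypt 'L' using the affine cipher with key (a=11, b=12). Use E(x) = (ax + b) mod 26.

Step 1: Convert 'L' to number: x = 11.
Step 2: E(11) = (11 * 11 + 12) mod 26 = 133 mod 26 = 3.
Step 3: Convert 3 back to letter: D.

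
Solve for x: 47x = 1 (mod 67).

Step 1: We need x such that 47 * x = 1 (mod 67).
Step 2: Using the extended Euclidean algorithm or trial:
  47 * 10 = 470 = 7 * 67 + 1.
Step 3: Since 470 mod 67 = 1, the inverse is x = 10.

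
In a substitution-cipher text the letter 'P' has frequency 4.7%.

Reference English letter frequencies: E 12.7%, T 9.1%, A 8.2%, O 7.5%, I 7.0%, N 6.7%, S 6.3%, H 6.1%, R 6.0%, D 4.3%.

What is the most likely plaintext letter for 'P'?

Step 1: The observed frequency is 4.7%.
Step 2: Compare with English frequencies:
  E: 12.7% (difference: 8.0%)
  T: 9.1% (difference: 4.4%)
  A: 8.2% (difference: 3.5%)
  O: 7.5% (difference: 2.8%)
  I: 7.0% (difference: 2.3%)
  N: 6.7% (difference: 2.0%)
  S: 6.3% (difference: 1.6%)
  H: 6.1% (difference: 1.4%)
  R: 6.0% (difference: 1.3%)
  D: 4.3% (difference: 0.4%) <-- closest
Step 3: 'P' most likely represents 'D' (frequency 4.3%).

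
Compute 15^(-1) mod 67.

Step 1: We need x such that 15 * x = 1 (mod 67).
Step 2: Using the extended Euclidean algorithm or trial:
  15 * 9 = 135 = 2 * 67 + 1.
Step 3: Since 135 mod 67 = 1, the inverse is x = 9.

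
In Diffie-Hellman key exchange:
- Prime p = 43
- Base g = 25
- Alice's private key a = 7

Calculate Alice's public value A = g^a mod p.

Step 1: A = g^a mod p = 25^7 mod 43.
  25^1 mod 43 = 25
  25^2 mod 43 = (25 * 25) mod 43 = 23
  25^3 mod 43 = (23 * 25) mod 43 = 16
  25^4 mod 43 = (16 * 25) mod 43 = 13
  25^5 mod 43 = (13 * 25) mod 43 = 24
  25^6 mod 43 = (24 * 25) mod 43 = 41
  25^7 mod 43 = (41 * 25) mod 43 = 36
Result: A = 36.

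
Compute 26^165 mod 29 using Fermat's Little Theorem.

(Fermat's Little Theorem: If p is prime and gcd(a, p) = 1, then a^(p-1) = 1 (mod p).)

Step 1: Since 29 is prime, by Fermat's Little Theorem: 26^28 = 1 (mod 29).
Step 2: Reduce exponent: 165 mod 28 = 25.
Step 3: So 26^165 = 26^25 (mod 29).
Step 4: 26^25 mod 29 = 15.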